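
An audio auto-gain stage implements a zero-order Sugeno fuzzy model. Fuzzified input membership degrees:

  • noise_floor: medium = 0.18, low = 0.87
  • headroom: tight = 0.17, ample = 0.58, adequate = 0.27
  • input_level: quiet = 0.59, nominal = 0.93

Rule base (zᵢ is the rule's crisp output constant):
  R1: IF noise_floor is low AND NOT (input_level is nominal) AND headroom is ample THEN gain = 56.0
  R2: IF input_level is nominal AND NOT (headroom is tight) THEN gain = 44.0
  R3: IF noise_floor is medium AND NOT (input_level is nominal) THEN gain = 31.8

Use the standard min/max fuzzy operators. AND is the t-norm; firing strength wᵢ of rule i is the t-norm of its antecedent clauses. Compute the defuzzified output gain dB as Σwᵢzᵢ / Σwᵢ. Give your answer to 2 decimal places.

43.99

R1 (z=56.0): low=0.87, ¬nominal=1−0.93=0.07, ample=0.58; AND[min(a, b)] → w = 0.07
R2 (z=44.0): nominal=0.93, ¬tight=1−0.17=0.83; AND[min(a, b)] → w = 0.83
R3 (z=31.8): medium=0.18, ¬nominal=1−0.93=0.07; AND[min(a, b)] → w = 0.07
Weighted average = (0.07·56.0 + 0.83·44.0 + 0.07·31.8) / (0.07 + 0.83 + 0.07)
  = 42.6660 / 0.9700 = 43.99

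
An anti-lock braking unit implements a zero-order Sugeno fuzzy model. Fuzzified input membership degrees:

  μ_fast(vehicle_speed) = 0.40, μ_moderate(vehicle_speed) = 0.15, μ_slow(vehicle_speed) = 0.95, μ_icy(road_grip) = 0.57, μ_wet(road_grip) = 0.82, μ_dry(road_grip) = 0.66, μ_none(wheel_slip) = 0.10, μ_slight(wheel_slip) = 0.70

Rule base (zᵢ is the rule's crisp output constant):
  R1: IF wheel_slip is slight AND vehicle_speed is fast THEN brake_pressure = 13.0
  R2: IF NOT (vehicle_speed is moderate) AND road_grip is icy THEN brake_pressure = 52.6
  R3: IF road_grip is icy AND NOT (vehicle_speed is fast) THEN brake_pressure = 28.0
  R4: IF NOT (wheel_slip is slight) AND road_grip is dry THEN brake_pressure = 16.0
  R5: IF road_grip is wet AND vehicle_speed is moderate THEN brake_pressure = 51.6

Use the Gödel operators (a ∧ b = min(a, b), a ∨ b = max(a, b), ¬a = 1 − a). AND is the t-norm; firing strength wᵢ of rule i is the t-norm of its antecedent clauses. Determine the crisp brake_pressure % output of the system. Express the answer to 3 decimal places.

R1 (z=13.0): slight=0.70, fast=0.40; AND[min(a, b)] → w = 0.40
R2 (z=52.6): ¬moderate=1−0.15=0.85, icy=0.57; AND[min(a, b)] → w = 0.57
R3 (z=28.0): icy=0.57, ¬fast=1−0.40=0.60; AND[min(a, b)] → w = 0.57
R4 (z=16.0): ¬slight=1−0.70=0.30, dry=0.66; AND[min(a, b)] → w = 0.30
R5 (z=51.6): wet=0.82, moderate=0.15; AND[min(a, b)] → w = 0.15
Weighted average = (0.40·13.0 + 0.57·52.6 + 0.57·28.0 + 0.30·16.0 + 0.15·51.6) / (0.40 + 0.57 + 0.57 + 0.30 + 0.15)
  = 63.6820 / 1.9900 = 32.001

32.001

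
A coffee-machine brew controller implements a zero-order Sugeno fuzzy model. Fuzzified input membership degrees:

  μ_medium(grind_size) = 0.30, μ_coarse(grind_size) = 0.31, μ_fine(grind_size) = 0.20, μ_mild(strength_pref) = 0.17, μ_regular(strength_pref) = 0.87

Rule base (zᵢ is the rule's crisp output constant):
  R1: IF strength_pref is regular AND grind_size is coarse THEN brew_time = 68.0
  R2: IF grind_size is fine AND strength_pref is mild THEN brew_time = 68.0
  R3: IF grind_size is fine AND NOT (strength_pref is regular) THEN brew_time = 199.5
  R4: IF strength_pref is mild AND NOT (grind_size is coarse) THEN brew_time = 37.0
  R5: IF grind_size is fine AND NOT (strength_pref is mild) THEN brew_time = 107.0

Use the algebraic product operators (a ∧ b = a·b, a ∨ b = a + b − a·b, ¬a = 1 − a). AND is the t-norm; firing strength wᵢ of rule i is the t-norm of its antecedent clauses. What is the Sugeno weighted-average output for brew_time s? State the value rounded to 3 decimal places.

78.207

R1 (z=68.0): regular=0.87, coarse=0.31; AND[a·b] → w = 0.2697
R2 (z=68.0): fine=0.20, mild=0.17; AND[a·b] → w = 0.0340
R3 (z=199.5): fine=0.20, ¬regular=1−0.87=0.13; AND[a·b] → w = 0.0260
R4 (z=37.0): mild=0.17, ¬coarse=1−0.31=0.69; AND[a·b] → w = 0.1173
R5 (z=107.0): fine=0.20, ¬mild=1−0.17=0.83; AND[a·b] → w = 0.1660
Weighted average = (0.2697·68.0 + 0.0340·68.0 + 0.0260·199.5 + 0.1173·37.0 + 0.1660·107.0) / (0.2697 + 0.0340 + 0.0260 + 0.1173 + 0.1660)
  = 47.9407 / 0.6130 = 78.207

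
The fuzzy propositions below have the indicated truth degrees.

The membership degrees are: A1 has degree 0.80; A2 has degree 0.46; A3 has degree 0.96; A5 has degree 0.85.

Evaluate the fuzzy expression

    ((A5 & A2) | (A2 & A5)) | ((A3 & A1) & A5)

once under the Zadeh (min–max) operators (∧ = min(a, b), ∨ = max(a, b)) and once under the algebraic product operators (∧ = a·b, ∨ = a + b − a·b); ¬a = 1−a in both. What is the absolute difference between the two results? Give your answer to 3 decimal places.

0.071

Under Zadeh (min–max):
  A5 & A2 = min(a, b) on (0.85, 0.46) = 0.46
  A2 & A5 = min(a, b) on (0.46, 0.85) = 0.46
  (A5 & A2) | (A2 & A5) = max(a, b) on (0.46, 0.46) = 0.46
  A3 & A1 = min(a, b) on (0.96, 0.80) = 0.80
  (A3 & A1) & A5 = min(a, b) on (0.80, 0.85) = 0.80
  ((A5 & A2) | (A2 & A5)) | ((A3 & A1) & A5) = max(a, b) on (0.46, 0.80) = 0.80
  → value = 0.8000
Under algebraic product:
  A5 & A2 = a·b on (0.8500, 0.4600) = 0.3910
  A2 & A5 = a·b on (0.4600, 0.8500) = 0.3910
  (A5 & A2) | (A2 & A5) = a + b − a·b on (0.3910, 0.3910) = 0.6291
  A3 & A1 = a·b on (0.9600, 0.8000) = 0.7680
  (A3 & A1) & A5 = a·b on (0.7680, 0.8500) = 0.6528
  ((A5 & A2) | (A2 & A5)) | ((A3 & A1) & A5) = a + b − a·b on (0.6291, 0.6528) = 0.8712
  → value = 0.8712
|0.8000 − 0.8712| = 0.071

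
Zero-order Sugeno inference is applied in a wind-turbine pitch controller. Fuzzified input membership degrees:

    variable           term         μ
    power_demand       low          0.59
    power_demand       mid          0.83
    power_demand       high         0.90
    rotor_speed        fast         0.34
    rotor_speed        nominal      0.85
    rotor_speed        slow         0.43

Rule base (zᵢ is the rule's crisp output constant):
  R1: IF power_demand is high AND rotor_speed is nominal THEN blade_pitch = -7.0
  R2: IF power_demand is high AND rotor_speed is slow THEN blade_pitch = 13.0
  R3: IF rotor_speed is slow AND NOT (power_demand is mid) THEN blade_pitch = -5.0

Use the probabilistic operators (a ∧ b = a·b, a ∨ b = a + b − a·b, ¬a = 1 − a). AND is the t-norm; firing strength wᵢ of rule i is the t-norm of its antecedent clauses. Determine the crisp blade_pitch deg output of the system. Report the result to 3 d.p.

-0.563

R1 (z=-7.0): high=0.90, nominal=0.85; AND[a·b] → w = 0.7650
R2 (z=13.0): high=0.90, slow=0.43; AND[a·b] → w = 0.3870
R3 (z=-5.0): slow=0.43, ¬mid=1−0.83=0.17; AND[a·b] → w = 0.0731
Weighted average = (0.7650·-7.0 + 0.3870·13.0 + 0.0731·-5.0) / (0.7650 + 0.3870 + 0.0731)
  = -0.6895 / 1.2251 = -0.563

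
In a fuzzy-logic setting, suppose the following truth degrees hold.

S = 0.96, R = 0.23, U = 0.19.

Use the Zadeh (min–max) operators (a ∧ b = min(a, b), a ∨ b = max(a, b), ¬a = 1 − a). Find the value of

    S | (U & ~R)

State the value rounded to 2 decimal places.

~R = 1 − 0.23 = 0.77
U & ~R = min(a, b) on (0.19, 0.77) = 0.19
S | (U & ~R) = max(a, b) on (0.96, 0.19) = 0.96

0.96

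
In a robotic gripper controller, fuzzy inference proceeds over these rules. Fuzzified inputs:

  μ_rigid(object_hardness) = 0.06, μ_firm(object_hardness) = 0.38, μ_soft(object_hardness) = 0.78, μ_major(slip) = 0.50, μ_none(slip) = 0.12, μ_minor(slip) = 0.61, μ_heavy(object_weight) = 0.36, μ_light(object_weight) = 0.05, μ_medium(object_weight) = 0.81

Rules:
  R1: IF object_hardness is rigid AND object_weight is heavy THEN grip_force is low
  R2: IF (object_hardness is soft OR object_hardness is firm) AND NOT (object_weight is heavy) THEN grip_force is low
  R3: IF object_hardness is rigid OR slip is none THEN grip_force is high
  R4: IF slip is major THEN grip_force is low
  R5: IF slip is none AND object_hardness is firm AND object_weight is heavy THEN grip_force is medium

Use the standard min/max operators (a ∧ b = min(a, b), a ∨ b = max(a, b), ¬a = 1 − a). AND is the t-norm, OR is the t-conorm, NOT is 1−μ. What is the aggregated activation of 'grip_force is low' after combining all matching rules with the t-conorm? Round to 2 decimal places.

0.64

R1: rigid=0.06, heavy=0.36; AND[min(a, b)] → w = 0.06
R2: (soft=0.78 OR firm=0.38) = 0.78; AND[min(a, b)] with ¬heavy=1−0.36=0.64 → w = 0.64
R3: rigid=0.06, none=0.12; OR[max(a, b)] → w = 0.12
R4: major=0.50 → w = 0.50
R5: none=0.12, firm=0.38, heavy=0.36; AND[min(a, b)] → w = 0.12
Rules with consequent 'low': {R1, R2, R4} → strengths 0.06, 0.64, 0.50
Aggregate via t-conorm [max(a, b)]: 0.64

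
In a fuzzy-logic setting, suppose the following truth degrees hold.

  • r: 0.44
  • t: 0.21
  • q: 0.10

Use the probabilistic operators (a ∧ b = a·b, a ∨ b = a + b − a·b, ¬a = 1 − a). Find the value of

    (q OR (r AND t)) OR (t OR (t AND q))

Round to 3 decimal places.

r AND t = a·b on (0.4400, 0.2100) = 0.0924
q OR (r AND t) = a + b − a·b on (0.1000, 0.0924) = 0.1832
t AND q = a·b on (0.2100, 0.1000) = 0.0210
t OR (t AND q) = a + b − a·b on (0.2100, 0.0210) = 0.2266
(q OR (r AND t)) OR (t OR (t AND q)) = a + b − a·b on (0.1832, 0.2266) = 0.3682

0.368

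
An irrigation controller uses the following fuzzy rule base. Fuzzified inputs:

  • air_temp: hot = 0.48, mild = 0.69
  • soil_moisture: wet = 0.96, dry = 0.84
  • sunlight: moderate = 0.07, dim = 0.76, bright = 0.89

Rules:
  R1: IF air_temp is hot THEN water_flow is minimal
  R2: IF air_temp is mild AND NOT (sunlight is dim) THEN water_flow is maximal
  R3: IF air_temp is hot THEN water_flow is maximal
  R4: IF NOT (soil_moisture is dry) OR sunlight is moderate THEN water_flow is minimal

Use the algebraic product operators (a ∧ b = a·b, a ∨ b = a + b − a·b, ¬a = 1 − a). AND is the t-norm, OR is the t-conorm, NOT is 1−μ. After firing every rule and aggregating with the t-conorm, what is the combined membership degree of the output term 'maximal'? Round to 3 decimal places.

R1: hot=0.48 → w = 0.4800
R2: mild=0.69, ¬dim=1−0.76=0.24; AND[a·b] → w = 0.1656
R3: hot=0.48 → w = 0.4800
R4: ¬dry=1−0.84=0.16, moderate=0.07; OR[a + b − a·b] → w = 0.2188
Rules with consequent 'maximal': {R2, R3} → strengths 0.1656, 0.4800
Aggregate via t-conorm [a + b − a·b]: 0.5661

0.566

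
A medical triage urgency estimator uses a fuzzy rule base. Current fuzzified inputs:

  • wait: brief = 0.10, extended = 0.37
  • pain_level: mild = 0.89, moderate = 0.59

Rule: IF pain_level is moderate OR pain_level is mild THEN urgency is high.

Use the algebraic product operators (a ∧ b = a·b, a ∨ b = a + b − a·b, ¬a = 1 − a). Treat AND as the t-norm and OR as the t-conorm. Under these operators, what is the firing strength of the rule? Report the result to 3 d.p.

0.955

firing strength: moderate=0.59, mild=0.89; OR[a + b − a·b] → w = 0.9549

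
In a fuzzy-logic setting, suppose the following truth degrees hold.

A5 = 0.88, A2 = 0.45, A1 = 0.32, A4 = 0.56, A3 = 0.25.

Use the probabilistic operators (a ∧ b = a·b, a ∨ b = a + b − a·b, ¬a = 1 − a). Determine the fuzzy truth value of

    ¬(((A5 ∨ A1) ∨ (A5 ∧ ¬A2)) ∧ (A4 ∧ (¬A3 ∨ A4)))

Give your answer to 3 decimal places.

0.523

A5 ∨ A1 = a + b − a·b on (0.8800, 0.3200) = 0.9184
¬A2 = 1 − 0.4500 = 0.5500
A5 ∧ ¬A2 = a·b on (0.8800, 0.5500) = 0.4840
(A5 ∨ A1) ∨ (A5 ∧ ¬A2) = a + b − a·b on (0.9184, 0.4840) = 0.9579
¬A3 = 1 − 0.2500 = 0.7500
¬A3 ∨ A4 = a + b − a·b on (0.7500, 0.5600) = 0.8900
A4 ∧ (¬A3 ∨ A4) = a·b on (0.5600, 0.8900) = 0.4984
((A5 ∨ A1) ∨ (A5 ∧ ¬A2)) ∧ (A4 ∧ (¬A3 ∨ A4)) = a·b on (0.9579, 0.4984) = 0.4774
¬(((A5 ∨ A1) ∨ (A5 ∧ ¬A2)) ∧ (A4 ∧ (¬A3 ∨ A4))) = 1 − 0.4774 = 0.5226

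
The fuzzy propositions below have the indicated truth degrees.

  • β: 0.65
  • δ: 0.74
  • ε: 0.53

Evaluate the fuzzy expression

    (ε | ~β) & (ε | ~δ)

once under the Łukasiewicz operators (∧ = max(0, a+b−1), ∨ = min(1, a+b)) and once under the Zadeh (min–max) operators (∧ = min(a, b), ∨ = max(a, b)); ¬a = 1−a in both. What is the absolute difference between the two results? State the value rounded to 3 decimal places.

0.140

Under Łukasiewicz:
  ~β = 1 − 0.65 = 0.35
  ε | ~β = min(1, a+b) on (0.53, 0.35) = 0.88
  ~δ = 1 − 0.74 = 0.26
  ε | ~δ = min(1, a+b) on (0.53, 0.26) = 0.79
  (ε | ~β) & (ε | ~δ) = max(0, a+b−1) on (0.88, 0.79) = 0.67
  → value = 0.6700
Under Zadeh (min–max):
  ~β = 1 − 0.65 = 0.35
  ε | ~β = max(a, b) on (0.53, 0.35) = 0.53
  ~δ = 1 − 0.74 = 0.26
  ε | ~δ = max(a, b) on (0.53, 0.26) = 0.53
  (ε | ~β) & (ε | ~δ) = min(a, b) on (0.53, 0.53) = 0.53
  → value = 0.5300
|0.6700 − 0.5300| = 0.140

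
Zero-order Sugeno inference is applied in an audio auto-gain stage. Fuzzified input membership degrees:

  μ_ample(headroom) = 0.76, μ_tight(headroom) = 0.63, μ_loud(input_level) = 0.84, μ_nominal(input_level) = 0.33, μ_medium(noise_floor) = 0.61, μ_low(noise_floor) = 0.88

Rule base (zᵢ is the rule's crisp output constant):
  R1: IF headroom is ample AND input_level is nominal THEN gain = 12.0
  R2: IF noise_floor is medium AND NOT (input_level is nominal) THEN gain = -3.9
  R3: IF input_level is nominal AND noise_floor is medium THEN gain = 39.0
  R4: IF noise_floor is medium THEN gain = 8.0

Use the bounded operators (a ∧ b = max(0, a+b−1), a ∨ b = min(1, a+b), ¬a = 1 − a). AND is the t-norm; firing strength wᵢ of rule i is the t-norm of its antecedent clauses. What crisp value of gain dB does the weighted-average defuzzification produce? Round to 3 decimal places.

R1 (z=12.0): ample=0.76, nominal=0.33; AND[max(0, a+b−1)] → w = 0.09
R2 (z=-3.9): medium=0.61, ¬nominal=1−0.33=0.67; AND[max(0, a+b−1)] → w = 0.28
R3 (z=39.0): nominal=0.33, medium=0.61; AND[max(0, a+b−1)] → w = 0.00
R4 (z=8.0): medium=0.61 → w = 0.61
Weighted average = (0.09·12.0 + 0.28·-3.9 + 0.00·39.0 + 0.61·8.0) / (0.09 + 0.28 + 0.00 + 0.61)
  = 4.8680 / 0.9800 = 4.967

4.967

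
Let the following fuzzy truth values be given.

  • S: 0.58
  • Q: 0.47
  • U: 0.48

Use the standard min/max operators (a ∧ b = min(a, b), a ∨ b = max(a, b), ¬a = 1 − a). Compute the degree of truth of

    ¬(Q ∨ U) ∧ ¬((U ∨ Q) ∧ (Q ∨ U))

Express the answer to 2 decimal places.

Q ∨ U = max(a, b) on (0.47, 0.48) = 0.48
¬(Q ∨ U) = 1 − 0.48 = 0.52
U ∨ Q = max(a, b) on (0.48, 0.47) = 0.48
Q ∨ U = max(a, b) on (0.47, 0.48) = 0.48
(U ∨ Q) ∧ (Q ∨ U) = min(a, b) on (0.48, 0.48) = 0.48
¬((U ∨ Q) ∧ (Q ∨ U)) = 1 − 0.48 = 0.52
¬(Q ∨ U) ∧ ¬((U ∨ Q) ∧ (Q ∨ U)) = min(a, b) on (0.52, 0.52) = 0.52

0.52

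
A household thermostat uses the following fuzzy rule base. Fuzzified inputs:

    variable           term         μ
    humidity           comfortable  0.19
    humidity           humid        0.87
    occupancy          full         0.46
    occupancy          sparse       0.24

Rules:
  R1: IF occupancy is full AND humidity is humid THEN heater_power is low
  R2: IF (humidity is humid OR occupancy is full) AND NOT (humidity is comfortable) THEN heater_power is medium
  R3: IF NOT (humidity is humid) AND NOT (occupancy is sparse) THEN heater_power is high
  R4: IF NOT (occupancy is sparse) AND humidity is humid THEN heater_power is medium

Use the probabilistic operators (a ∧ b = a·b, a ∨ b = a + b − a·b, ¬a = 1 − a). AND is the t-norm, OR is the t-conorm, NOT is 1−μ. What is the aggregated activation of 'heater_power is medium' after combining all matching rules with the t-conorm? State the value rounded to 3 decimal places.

0.916

R1: full=0.46, humid=0.87; AND[a·b] → w = 0.4002
R2: (humid=0.87 OR full=0.46) = 0.9298; AND[a·b] with ¬comfortable=1−0.19=0.81 → w = 0.7531
R3: ¬humid=1−0.87=0.13, ¬sparse=1−0.24=0.76; AND[a·b] → w = 0.0988
R4: ¬sparse=1−0.24=0.76, humid=0.87; AND[a·b] → w = 0.6612
Rules with consequent 'medium': {R2, R4} → strengths 0.7531, 0.6612
Aggregate via t-conorm [a + b − a·b]: 0.9164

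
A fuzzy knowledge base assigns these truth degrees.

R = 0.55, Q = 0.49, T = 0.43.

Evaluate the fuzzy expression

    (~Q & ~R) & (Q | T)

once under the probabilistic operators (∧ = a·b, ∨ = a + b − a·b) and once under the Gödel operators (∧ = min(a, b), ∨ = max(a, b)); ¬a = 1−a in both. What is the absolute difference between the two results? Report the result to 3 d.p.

0.287

Under probabilistic:
  ~Q = 1 − 0.4900 = 0.5100
  ~R = 1 − 0.5500 = 0.4500
  ~Q & ~R = a·b on (0.5100, 0.4500) = 0.2295
  Q | T = a + b − a·b on (0.4900, 0.4300) = 0.7093
  (~Q & ~R) & (Q | T) = a·b on (0.2295, 0.7093) = 0.1628
  → value = 0.1628
Under Gödel:
  ~Q = 1 − 0.49 = 0.51
  ~R = 1 − 0.55 = 0.45
  ~Q & ~R = min(a, b) on (0.51, 0.45) = 0.45
  Q | T = max(a, b) on (0.49, 0.43) = 0.49
  (~Q & ~R) & (Q | T) = min(a, b) on (0.45, 0.49) = 0.45
  → value = 0.4500
|0.1628 − 0.4500| = 0.287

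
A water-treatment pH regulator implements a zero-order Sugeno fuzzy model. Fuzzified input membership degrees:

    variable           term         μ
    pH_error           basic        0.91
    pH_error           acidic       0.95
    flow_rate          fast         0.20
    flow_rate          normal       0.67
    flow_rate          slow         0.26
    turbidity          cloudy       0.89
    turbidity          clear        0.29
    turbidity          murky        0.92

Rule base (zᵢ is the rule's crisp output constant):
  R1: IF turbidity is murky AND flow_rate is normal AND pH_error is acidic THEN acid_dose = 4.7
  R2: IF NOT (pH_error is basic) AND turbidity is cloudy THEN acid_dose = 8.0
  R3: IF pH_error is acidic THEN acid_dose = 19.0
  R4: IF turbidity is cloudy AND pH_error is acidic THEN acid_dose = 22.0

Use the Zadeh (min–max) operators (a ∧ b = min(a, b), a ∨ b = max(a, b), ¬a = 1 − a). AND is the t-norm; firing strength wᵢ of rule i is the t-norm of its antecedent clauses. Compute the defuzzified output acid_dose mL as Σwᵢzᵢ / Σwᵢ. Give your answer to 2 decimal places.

15.96

R1 (z=4.7): murky=0.92, normal=0.67, acidic=0.95; AND[min(a, b)] → w = 0.67
R2 (z=8.0): ¬basic=1−0.91=0.09, cloudy=0.89; AND[min(a, b)] → w = 0.09
R3 (z=19.0): acidic=0.95 → w = 0.95
R4 (z=22.0): cloudy=0.89, acidic=0.95; AND[min(a, b)] → w = 0.89
Weighted average = (0.67·4.7 + 0.09·8.0 + 0.95·19.0 + 0.89·22.0) / (0.67 + 0.09 + 0.95 + 0.89)
  = 41.4990 / 2.6000 = 15.96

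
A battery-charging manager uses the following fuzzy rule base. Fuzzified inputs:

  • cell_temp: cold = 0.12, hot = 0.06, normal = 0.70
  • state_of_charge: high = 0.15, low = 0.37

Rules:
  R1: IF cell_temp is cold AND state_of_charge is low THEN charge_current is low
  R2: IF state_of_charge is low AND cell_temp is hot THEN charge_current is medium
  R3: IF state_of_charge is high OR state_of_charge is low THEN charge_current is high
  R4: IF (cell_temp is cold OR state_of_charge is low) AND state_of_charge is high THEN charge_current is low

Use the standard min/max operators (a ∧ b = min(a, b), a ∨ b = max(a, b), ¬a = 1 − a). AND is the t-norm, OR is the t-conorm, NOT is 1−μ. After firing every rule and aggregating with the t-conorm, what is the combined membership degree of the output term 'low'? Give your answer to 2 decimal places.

0.15

R1: cold=0.12, low=0.37; AND[min(a, b)] → w = 0.12
R2: low=0.37, hot=0.06; AND[min(a, b)] → w = 0.06
R3: high=0.15, low=0.37; OR[max(a, b)] → w = 0.37
R4: (cold=0.12 OR low=0.37) = 0.37; AND[min(a, b)] with high=0.15 → w = 0.15
Rules with consequent 'low': {R1, R4} → strengths 0.12, 0.15
Aggregate via t-conorm [max(a, b)]: 0.15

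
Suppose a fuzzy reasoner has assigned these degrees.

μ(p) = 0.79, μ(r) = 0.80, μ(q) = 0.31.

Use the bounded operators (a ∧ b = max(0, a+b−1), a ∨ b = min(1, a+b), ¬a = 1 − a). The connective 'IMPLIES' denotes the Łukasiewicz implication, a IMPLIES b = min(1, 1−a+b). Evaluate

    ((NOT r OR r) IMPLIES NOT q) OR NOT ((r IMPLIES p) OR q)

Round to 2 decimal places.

0.69

NOT r = 1 − 0.80 = 0.20
NOT r OR r = min(1, a+b) on (0.20, 0.80) = 1.00
NOT q = 1 − 0.31 = 0.69
(NOT r OR r) IMPLIES NOT q  [Łukasiewicz: min(1, 1−a+b)] with a=1.00, b=0.69 → 0.69
r IMPLIES p  [Łukasiewicz: min(1, 1−a+b)] with a=0.80, b=0.79 → 0.99
(r IMPLIES p) OR q = min(1, a+b) on (0.99, 0.31) = 1.00
NOT ((r IMPLIES p) OR q) = 1 − 1.00 = 0.00
((NOT r OR r) IMPLIES NOT q) OR NOT ((r IMPLIES p) OR q) = min(1, a+b) on (0.69, 0.00) = 0.69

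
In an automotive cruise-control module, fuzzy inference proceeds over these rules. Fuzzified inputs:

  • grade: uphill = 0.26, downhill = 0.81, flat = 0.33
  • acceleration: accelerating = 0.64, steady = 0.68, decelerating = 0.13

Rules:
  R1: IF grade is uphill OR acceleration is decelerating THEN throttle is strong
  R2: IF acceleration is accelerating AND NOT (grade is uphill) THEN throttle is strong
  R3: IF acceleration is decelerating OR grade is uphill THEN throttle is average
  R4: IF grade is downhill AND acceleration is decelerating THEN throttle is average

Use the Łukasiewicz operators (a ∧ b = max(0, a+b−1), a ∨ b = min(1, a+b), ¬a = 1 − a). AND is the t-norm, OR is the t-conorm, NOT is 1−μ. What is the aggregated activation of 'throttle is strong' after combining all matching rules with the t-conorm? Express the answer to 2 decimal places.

0.77

R1: uphill=0.26, decelerating=0.13; OR[min(1, a+b)] → w = 0.39
R2: accelerating=0.64, ¬uphill=1−0.26=0.74; AND[max(0, a+b−1)] → w = 0.38
R3: decelerating=0.13, uphill=0.26; OR[min(1, a+b)] → w = 0.39
R4: downhill=0.81, decelerating=0.13; AND[max(0, a+b−1)] → w = 0.00
Rules with consequent 'strong': {R1, R2} → strengths 0.39, 0.38
Aggregate via t-conorm [min(1, a+b)]: 0.77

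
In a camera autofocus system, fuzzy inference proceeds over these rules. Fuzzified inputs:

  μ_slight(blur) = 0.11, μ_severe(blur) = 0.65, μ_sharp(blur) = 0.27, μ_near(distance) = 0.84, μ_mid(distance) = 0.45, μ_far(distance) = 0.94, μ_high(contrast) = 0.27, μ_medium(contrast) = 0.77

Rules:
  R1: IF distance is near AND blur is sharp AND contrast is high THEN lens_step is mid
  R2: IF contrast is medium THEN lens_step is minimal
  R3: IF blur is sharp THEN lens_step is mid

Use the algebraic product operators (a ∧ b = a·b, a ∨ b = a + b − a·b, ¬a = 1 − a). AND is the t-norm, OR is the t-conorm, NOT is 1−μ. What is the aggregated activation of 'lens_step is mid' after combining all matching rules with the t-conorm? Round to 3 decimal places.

0.315

R1: near=0.84, sharp=0.27, high=0.27; AND[a·b] → w = 0.0612
R2: medium=0.77 → w = 0.7700
R3: sharp=0.27 → w = 0.2700
Rules with consequent 'mid': {R1, R3} → strengths 0.0612, 0.2700
Aggregate via t-conorm [a + b − a·b]: 0.3147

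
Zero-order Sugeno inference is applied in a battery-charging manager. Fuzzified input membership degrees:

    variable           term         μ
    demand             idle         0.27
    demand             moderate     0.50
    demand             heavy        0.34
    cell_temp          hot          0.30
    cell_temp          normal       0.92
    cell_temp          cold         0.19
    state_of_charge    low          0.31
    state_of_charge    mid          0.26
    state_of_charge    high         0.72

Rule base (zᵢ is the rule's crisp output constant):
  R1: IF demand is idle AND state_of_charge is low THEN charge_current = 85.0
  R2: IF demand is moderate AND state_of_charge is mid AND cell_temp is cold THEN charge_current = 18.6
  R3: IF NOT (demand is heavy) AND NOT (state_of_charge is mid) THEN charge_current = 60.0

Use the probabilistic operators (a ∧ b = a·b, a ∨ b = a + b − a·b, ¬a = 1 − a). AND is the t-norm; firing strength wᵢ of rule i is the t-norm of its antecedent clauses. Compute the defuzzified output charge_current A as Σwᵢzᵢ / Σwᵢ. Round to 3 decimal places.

61.793

R1 (z=85.0): idle=0.27, low=0.31; AND[a·b] → w = 0.0837
R2 (z=18.6): moderate=0.50, mid=0.26, cold=0.19; AND[a·b] → w = 0.0247
R3 (z=60.0): ¬heavy=1−0.34=0.66, ¬mid=1−0.26=0.74; AND[a·b] → w = 0.4884
Weighted average = (0.0837·85.0 + 0.0247·18.6 + 0.4884·60.0) / (0.0837 + 0.0247 + 0.4884)
  = 36.8779 / 0.5968 = 61.793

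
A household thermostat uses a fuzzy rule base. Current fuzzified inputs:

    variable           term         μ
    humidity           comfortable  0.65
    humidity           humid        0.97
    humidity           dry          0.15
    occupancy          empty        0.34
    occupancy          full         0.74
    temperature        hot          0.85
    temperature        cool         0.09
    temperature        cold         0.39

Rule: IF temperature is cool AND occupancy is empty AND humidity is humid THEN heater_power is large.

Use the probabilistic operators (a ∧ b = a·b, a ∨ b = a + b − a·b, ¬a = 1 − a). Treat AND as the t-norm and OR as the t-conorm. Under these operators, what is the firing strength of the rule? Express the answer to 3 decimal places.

firing strength: cool=0.09, empty=0.34, humid=0.97; AND[a·b] → w = 0.0297

0.030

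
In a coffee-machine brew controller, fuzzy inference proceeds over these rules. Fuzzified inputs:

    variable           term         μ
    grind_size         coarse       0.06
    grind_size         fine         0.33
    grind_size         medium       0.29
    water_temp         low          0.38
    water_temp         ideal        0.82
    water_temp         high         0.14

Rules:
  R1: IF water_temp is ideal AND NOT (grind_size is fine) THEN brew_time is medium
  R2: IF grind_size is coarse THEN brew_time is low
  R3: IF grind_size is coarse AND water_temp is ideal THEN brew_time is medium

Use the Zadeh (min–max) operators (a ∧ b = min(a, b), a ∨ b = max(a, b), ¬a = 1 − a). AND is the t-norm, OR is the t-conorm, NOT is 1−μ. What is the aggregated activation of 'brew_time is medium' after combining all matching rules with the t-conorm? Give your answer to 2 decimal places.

R1: ideal=0.82, ¬fine=1−0.33=0.67; AND[min(a, b)] → w = 0.67
R2: coarse=0.06 → w = 0.06
R3: coarse=0.06, ideal=0.82; AND[min(a, b)] → w = 0.06
Rules with consequent 'medium': {R1, R3} → strengths 0.67, 0.06
Aggregate via t-conorm [max(a, b)]: 0.67

0.67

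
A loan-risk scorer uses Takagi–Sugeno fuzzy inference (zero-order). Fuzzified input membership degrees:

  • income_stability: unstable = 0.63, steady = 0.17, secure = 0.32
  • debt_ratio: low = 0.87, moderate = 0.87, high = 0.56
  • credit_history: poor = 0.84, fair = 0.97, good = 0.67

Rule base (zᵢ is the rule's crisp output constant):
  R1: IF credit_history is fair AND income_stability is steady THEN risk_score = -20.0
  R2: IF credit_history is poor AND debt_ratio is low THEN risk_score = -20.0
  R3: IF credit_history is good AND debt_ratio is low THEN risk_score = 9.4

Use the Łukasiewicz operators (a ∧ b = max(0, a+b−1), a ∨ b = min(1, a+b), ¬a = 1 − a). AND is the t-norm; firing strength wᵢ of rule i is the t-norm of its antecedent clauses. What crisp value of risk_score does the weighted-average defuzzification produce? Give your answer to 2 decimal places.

-8.58

R1 (z=-20.0): fair=0.97, steady=0.17; AND[max(0, a+b−1)] → w = 0.14
R2 (z=-20.0): poor=0.84, low=0.87; AND[max(0, a+b−1)] → w = 0.71
R3 (z=9.4): good=0.67, low=0.87; AND[max(0, a+b−1)] → w = 0.54
Weighted average = (0.14·-20.0 + 0.71·-20.0 + 0.54·9.4) / (0.14 + 0.71 + 0.54)
  = -11.9240 / 1.3900 = -8.58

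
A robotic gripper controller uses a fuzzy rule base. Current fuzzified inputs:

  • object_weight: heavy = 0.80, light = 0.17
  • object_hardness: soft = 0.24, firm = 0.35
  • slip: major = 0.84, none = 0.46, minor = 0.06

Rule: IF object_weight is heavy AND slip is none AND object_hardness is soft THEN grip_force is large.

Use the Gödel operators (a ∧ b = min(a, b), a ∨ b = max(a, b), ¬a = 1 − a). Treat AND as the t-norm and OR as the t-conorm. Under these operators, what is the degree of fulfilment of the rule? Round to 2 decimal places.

0.24

firing strength: heavy=0.80, none=0.46, soft=0.24; AND[min(a, b)] → w = 0.24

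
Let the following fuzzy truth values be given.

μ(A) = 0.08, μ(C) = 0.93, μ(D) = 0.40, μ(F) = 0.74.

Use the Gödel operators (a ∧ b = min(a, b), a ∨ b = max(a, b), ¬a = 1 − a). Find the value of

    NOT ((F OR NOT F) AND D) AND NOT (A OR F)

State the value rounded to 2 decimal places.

NOT F = 1 − 0.74 = 0.26
F OR NOT F = max(a, b) on (0.74, 0.26) = 0.74
(F OR NOT F) AND D = min(a, b) on (0.74, 0.40) = 0.40
NOT ((F OR NOT F) AND D) = 1 − 0.40 = 0.60
A OR F = max(a, b) on (0.08, 0.74) = 0.74
NOT (A OR F) = 1 − 0.74 = 0.26
NOT ((F OR NOT F) AND D) AND NOT (A OR F) = min(a, b) on (0.60, 0.26) = 0.26

0.26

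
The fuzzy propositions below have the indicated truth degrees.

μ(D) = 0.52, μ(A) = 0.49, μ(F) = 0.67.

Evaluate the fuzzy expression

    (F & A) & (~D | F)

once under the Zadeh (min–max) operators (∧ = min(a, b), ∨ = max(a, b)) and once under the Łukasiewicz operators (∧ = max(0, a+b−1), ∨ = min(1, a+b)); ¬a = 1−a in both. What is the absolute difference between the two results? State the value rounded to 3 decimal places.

Under Zadeh (min–max):
  F & A = min(a, b) on (0.67, 0.49) = 0.49
  ~D = 1 − 0.52 = 0.48
  ~D | F = max(a, b) on (0.48, 0.67) = 0.67
  (F & A) & (~D | F) = min(a, b) on (0.49, 0.67) = 0.49
  → value = 0.4900
Under Łukasiewicz:
  F & A = max(0, a+b−1) on (0.67, 0.49) = 0.16
  ~D = 1 − 0.52 = 0.48
  ~D | F = min(1, a+b) on (0.48, 0.67) = 1.00
  (F & A) & (~D | F) = max(0, a+b−1) on (0.16, 1.00) = 0.16
  → value = 0.1600
|0.4900 − 0.1600| = 0.330

0.330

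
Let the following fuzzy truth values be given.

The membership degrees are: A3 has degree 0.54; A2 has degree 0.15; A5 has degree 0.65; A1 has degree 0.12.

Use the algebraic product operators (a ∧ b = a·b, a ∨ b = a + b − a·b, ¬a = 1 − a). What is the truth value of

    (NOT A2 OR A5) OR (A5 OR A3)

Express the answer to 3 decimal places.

NOT A2 = 1 − 0.1500 = 0.8500
NOT A2 OR A5 = a + b − a·b on (0.8500, 0.6500) = 0.9475
A5 OR A3 = a + b − a·b on (0.6500, 0.5400) = 0.8390
(NOT A2 OR A5) OR (A5 OR A3) = a + b − a·b on (0.9475, 0.8390) = 0.9915

0.992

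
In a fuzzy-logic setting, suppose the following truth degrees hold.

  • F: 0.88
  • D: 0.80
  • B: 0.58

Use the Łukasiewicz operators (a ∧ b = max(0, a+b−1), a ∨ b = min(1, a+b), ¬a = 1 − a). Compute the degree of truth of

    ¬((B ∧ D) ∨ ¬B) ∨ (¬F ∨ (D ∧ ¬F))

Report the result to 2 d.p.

0.32

B ∧ D = max(0, a+b−1) on (0.58, 0.80) = 0.38
¬B = 1 − 0.58 = 0.42
(B ∧ D) ∨ ¬B = min(1, a+b) on (0.38, 0.42) = 0.80
¬((B ∧ D) ∨ ¬B) = 1 − 0.80 = 0.20
¬F = 1 − 0.88 = 0.12
¬F = 1 − 0.88 = 0.12
D ∧ ¬F = max(0, a+b−1) on (0.80, 0.12) = 0.00
¬F ∨ (D ∧ ¬F) = min(1, a+b) on (0.12, 0.00) = 0.12
¬((B ∧ D) ∨ ¬B) ∨ (¬F ∨ (D ∧ ¬F)) = min(1, a+b) on (0.20, 0.12) = 0.32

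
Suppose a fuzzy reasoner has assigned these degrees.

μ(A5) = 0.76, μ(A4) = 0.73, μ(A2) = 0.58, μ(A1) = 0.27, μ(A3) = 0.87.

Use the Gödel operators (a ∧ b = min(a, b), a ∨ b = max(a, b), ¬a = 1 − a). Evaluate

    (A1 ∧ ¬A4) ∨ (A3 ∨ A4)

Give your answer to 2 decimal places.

0.87

¬A4 = 1 − 0.73 = 0.27
A1 ∧ ¬A4 = min(a, b) on (0.27, 0.27) = 0.27
A3 ∨ A4 = max(a, b) on (0.87, 0.73) = 0.87
(A1 ∧ ¬A4) ∨ (A3 ∨ A4) = max(a, b) on (0.27, 0.87) = 0.87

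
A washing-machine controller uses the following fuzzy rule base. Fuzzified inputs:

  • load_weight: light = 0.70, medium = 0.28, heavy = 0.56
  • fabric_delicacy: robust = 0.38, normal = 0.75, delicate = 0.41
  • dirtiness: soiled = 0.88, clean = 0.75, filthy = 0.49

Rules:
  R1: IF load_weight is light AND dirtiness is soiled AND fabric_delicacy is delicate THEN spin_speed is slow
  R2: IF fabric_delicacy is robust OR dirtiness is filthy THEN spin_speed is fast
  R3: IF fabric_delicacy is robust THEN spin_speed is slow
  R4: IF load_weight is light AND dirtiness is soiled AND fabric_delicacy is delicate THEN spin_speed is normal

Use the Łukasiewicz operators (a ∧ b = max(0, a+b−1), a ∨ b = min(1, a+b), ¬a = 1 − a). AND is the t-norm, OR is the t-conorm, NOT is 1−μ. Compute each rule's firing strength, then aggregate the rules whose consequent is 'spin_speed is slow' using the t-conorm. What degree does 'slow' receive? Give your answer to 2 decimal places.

R1: light=0.70, soiled=0.88, delicate=0.41; AND[max(0, a+b−1)] → w = 0.00
R2: robust=0.38, filthy=0.49; OR[min(1, a+b)] → w = 0.87
R3: robust=0.38 → w = 0.38
R4: light=0.70, soiled=0.88, delicate=0.41; AND[max(0, a+b−1)] → w = 0.00
Rules with consequent 'slow': {R1, R3} → strengths 0.00, 0.38
Aggregate via t-conorm [min(1, a+b)]: 0.38

0.38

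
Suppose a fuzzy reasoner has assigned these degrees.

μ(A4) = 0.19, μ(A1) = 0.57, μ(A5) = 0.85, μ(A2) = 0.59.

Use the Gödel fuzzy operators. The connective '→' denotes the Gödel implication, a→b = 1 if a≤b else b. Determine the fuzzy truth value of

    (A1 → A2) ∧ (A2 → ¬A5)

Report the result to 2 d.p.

0.15

A1 → A2  [Gödel: 1 if a≤b else b] with a=0.57, b=0.59 → 1.00
¬A5 = 1 − 0.85 = 0.15
A2 → ¬A5  [Gödel: 1 if a≤b else b] with a=0.59, b=0.15 → 0.15
(A1 → A2) ∧ (A2 → ¬A5) = min(a, b) on (1.00, 0.15) = 0.15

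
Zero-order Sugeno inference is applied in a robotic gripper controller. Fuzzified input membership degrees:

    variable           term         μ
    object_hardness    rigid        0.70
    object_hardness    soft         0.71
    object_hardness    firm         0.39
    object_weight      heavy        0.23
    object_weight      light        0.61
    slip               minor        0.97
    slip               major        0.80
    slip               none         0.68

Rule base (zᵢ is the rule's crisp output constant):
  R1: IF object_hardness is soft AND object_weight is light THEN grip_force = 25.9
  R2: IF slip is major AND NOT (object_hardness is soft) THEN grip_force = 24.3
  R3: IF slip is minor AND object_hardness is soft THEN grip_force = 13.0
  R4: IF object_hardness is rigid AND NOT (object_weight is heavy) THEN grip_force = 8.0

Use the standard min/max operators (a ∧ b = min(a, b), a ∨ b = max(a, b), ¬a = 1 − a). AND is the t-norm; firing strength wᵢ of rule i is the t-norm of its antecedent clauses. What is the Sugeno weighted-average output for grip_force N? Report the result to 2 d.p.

R1 (z=25.9): soft=0.71, light=0.61; AND[min(a, b)] → w = 0.61
R2 (z=24.3): major=0.80, ¬soft=1−0.71=0.29; AND[min(a, b)] → w = 0.29
R3 (z=13.0): minor=0.97, soft=0.71; AND[min(a, b)] → w = 0.71
R4 (z=8.0): rigid=0.70, ¬heavy=1−0.23=0.77; AND[min(a, b)] → w = 0.70
Weighted average = (0.61·25.9 + 0.29·24.3 + 0.71·13.0 + 0.70·8.0) / (0.61 + 0.29 + 0.71 + 0.70)
  = 37.6760 / 2.3100 = 16.31

16.31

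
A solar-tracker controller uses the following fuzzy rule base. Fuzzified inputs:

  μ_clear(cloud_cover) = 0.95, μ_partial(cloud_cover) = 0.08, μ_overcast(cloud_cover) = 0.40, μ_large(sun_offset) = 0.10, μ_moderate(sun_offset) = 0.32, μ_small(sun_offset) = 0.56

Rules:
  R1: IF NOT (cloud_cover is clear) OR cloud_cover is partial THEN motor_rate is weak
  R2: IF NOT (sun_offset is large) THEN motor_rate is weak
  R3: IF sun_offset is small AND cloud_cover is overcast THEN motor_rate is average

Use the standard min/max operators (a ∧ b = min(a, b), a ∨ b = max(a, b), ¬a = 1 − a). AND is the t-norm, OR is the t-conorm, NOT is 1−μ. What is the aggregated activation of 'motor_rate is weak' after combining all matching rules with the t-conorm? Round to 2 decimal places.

0.90

R1: ¬clear=1−0.95=0.05, partial=0.08; OR[max(a, b)] → w = 0.08
R2: ¬large=1−0.10=0.90 → w = 0.90
R3: small=0.56, overcast=0.40; AND[min(a, b)] → w = 0.40
Rules with consequent 'weak': {R1, R2} → strengths 0.08, 0.90
Aggregate via t-conorm [max(a, b)]: 0.90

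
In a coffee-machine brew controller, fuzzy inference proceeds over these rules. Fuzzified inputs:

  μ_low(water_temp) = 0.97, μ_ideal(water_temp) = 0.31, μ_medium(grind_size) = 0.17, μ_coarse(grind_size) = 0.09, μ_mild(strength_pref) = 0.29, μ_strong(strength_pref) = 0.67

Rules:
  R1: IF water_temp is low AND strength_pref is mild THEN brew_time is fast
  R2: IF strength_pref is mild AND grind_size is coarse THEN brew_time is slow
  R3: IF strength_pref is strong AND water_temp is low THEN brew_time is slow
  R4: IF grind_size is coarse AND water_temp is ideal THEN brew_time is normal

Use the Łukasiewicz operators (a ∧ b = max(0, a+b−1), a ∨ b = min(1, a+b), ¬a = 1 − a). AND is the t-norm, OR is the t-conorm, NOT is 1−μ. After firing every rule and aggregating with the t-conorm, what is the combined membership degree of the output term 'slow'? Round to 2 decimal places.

R1: low=0.97, mild=0.29; AND[max(0, a+b−1)] → w = 0.26
R2: mild=0.29, coarse=0.09; AND[max(0, a+b−1)] → w = 0.00
R3: strong=0.67, low=0.97; AND[max(0, a+b−1)] → w = 0.64
R4: coarse=0.09, ideal=0.31; AND[max(0, a+b−1)] → w = 0.00
Rules with consequent 'slow': {R2, R3} → strengths 0.00, 0.64
Aggregate via t-conorm [min(1, a+b)]: 0.64

0.64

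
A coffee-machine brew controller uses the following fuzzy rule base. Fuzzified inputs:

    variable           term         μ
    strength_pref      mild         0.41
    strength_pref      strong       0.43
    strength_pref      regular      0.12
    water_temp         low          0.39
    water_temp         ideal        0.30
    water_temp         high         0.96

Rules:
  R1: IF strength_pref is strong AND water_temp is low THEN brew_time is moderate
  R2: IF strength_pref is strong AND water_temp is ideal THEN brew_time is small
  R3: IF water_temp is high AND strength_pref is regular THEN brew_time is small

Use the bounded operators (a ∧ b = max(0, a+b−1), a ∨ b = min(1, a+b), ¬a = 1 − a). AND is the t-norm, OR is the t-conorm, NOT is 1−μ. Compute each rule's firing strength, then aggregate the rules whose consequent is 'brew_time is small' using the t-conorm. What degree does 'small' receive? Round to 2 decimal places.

0.08

R1: strong=0.43, low=0.39; AND[max(0, a+b−1)] → w = 0.00
R2: strong=0.43, ideal=0.30; AND[max(0, a+b−1)] → w = 0.00
R3: high=0.96, regular=0.12; AND[max(0, a+b−1)] → w = 0.08
Rules with consequent 'small': {R2, R3} → strengths 0.00, 0.08
Aggregate via t-conorm [min(1, a+b)]: 0.08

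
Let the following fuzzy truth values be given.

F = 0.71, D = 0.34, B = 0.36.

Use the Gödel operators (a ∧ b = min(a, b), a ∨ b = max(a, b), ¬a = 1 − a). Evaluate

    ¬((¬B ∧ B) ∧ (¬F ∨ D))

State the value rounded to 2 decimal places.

0.66

¬B = 1 − 0.36 = 0.64
¬B ∧ B = min(a, b) on (0.64, 0.36) = 0.36
¬F = 1 − 0.71 = 0.29
¬F ∨ D = max(a, b) on (0.29, 0.34) = 0.34
(¬B ∧ B) ∧ (¬F ∨ D) = min(a, b) on (0.36, 0.34) = 0.34
¬((¬B ∧ B) ∧ (¬F ∨ D)) = 1 − 0.34 = 0.66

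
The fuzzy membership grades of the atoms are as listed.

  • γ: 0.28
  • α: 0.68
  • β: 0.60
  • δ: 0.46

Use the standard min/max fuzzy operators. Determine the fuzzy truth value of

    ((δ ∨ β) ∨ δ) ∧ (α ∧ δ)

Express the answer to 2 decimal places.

0.46

δ ∨ β = max(a, b) on (0.46, 0.60) = 0.60
(δ ∨ β) ∨ δ = max(a, b) on (0.60, 0.46) = 0.60
α ∧ δ = min(a, b) on (0.68, 0.46) = 0.46
((δ ∨ β) ∨ δ) ∧ (α ∧ δ) = min(a, b) on (0.60, 0.46) = 0.46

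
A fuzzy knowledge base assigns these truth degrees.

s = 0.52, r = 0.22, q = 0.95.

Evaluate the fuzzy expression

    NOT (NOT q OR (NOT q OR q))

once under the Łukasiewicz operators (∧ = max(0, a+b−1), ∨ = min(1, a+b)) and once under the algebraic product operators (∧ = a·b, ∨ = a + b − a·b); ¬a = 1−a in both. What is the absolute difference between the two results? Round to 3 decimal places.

Under Łukasiewicz:
  NOT q = 1 − 0.95 = 0.05
  NOT q = 1 − 0.95 = 0.05
  NOT q OR q = min(1, a+b) on (0.05, 0.95) = 1.00
  NOT q OR (NOT q OR q) = min(1, a+b) on (0.05, 1.00) = 1.00
  NOT (NOT q OR (NOT q OR q)) = 1 − 1.00 = 0.00
  → value = 0.0000
Under algebraic product:
  NOT q = 1 − 0.9500 = 0.0500
  NOT q = 1 − 0.9500 = 0.0500
  NOT q OR q = a + b − a·b on (0.0500, 0.9500) = 0.9525
  NOT q OR (NOT q OR q) = a + b − a·b on (0.0500, 0.9525) = 0.9549
  NOT (NOT q OR (NOT q OR q)) = 1 − 0.9549 = 0.0451
  → value = 0.0451
|0.0000 − 0.0451| = 0.045

0.045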